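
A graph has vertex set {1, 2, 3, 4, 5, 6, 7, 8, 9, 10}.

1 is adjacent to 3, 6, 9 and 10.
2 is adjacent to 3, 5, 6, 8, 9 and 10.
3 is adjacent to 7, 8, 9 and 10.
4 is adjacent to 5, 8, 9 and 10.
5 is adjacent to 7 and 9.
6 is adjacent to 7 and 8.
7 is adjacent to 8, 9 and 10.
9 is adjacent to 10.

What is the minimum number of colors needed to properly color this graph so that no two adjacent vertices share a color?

3, 7, 9, 10 are mutually adjacent (a clique of size 4), so at least 4 colors are needed.
A valid assignment using 4 colors: 1=b, 2=b, 3=c, 4=b, 5=c, 6=c, 7=b, 8=a, 9=a, 10=d. Every edge joins two different colors.

4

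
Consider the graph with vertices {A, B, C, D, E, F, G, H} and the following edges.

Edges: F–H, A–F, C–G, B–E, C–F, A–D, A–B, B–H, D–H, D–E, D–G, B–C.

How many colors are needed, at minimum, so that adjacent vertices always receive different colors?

3

The cycle D-A-B-C-G-D has odd length 5, so it cannot be 2-colored; at least 3 colors are needed.
3 colors suffice: color red → {B, D, F}; color blue → {A, C, E, H}; color green → {G}. Every edge joins two different colors.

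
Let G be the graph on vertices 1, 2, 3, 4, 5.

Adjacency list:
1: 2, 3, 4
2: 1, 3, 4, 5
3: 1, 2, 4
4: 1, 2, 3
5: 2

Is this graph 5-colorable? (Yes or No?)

The chromatic number is 4. 1, 2, 3, 4 are pairwise adjacent (a clique of size 4), so at least 4 colors are needed.
A valid assignment using 4 colors: 1=green, 2=red, 3=yellow, 4=blue, 5=blue.
Since 5 ≥ 4, a proper 5-coloring certainly exists.

Yes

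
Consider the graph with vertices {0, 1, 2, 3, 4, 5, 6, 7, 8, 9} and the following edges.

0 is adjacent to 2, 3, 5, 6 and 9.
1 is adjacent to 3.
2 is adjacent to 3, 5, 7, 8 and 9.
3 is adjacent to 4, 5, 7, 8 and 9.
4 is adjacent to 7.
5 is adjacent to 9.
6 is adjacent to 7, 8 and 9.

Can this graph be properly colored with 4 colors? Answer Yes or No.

No

0, 2, 3, 5, 9 are mutually adjacent (a clique of size 5), so at least 5 colors are needed.
So 4 colors are not enough.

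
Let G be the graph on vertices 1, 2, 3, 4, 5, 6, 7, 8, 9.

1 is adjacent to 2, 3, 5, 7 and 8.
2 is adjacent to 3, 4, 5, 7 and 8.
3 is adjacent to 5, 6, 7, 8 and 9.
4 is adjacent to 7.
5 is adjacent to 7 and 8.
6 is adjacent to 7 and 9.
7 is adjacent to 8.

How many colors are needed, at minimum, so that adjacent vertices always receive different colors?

6

1, 2, 3, 5, 7, 8 are mutually adjacent (a clique of size 6), so at least 6 colors are needed.
6 colors suffice: color a → {3, 4}; color b → {7, 9}; color c → {2, 6}; color d → {5}; color e → {1}; color f → {8}. No two adjacent vertices share a color.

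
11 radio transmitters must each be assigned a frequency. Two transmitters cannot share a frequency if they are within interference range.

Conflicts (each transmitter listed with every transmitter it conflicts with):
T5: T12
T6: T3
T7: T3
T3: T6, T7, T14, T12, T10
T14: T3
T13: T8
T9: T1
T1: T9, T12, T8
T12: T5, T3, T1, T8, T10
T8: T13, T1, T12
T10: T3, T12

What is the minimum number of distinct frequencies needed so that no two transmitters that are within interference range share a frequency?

3

T1, T12, T8 are mutually in conflict, so at least 3 frequencies are needed.
3 frequencies suffice: T5=1, T6=2, T7=2, T3=1, T14=2, T13=2, T9=1, T1=3, T12=2, T8=1, T10=3. Each listed conflict is separated.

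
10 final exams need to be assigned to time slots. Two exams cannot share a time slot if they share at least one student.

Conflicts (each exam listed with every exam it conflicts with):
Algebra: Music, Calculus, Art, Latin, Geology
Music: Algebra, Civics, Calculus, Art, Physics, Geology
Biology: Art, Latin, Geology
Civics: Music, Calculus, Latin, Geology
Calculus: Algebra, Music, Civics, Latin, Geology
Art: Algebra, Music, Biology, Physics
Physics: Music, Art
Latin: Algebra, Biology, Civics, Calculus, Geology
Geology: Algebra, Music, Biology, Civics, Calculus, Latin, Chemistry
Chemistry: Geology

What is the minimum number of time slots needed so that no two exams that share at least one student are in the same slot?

Algebra, Music, Calculus, Geology all conflict with each other, so at least 4 time slots are needed.
4 time slots suffice: Algebra=4, Music=2, Biology=3, Civics=4, Calculus=3, Art=1, Physics=3, Latin=2, Geology=1, Chemistry=2. No two conflicting exams share a time slot.

4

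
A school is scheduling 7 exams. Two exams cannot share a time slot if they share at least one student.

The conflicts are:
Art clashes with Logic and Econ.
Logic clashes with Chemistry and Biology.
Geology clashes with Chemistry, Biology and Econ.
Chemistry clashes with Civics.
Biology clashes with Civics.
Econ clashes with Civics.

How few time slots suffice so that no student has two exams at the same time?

The cycle Art-Logic-Chemistry-Geology-Econ-Art has odd length 5, so it cannot be 2-colored; at least 3 time slots are needed.
Using 3 time slots: Art=3, Logic=2, Geology=2, Chemistry=1, Biology=1, Econ=1, Civics=2. Each listed conflict is separated.

3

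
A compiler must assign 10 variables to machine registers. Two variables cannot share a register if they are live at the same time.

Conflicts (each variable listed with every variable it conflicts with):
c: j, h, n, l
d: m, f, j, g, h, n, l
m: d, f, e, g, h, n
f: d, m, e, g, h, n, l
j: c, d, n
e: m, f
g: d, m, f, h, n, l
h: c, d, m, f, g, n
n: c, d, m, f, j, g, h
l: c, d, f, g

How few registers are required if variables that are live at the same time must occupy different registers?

d, m, f, g, h, n pairwise conflict, so at least 6 registers are needed.
6 registers suffice: c=1, d=3, m=4, f=1, j=4, e=2, g=6, h=5, n=2, l=2. No two conflicting variables share a register.

6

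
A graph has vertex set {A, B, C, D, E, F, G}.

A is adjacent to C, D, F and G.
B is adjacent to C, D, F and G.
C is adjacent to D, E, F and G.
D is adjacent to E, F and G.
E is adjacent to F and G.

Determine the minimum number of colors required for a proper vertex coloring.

C, D, E, G are pairwise adjacent (a clique of size 4), so at least 4 colors are needed.
4 colors suffice: color 1 → {D}; color 2 → {C}; color 3 → {F, G}; color 4 → {A, B, E}. No two adjacent vertices share a color.

4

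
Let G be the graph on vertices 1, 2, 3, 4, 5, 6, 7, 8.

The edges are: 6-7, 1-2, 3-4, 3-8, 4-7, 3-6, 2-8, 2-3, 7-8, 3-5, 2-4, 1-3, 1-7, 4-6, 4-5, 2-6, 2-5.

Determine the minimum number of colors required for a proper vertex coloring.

2, 3, 4, 5 are pairwise adjacent (a clique of size 4), so at least 4 colors are needed.
4 colors suffice: color a → {2, 7}; color b → {3}; color c → {1, 4, 8}; color d → {5, 6}. No two adjacent vertices share a color.

4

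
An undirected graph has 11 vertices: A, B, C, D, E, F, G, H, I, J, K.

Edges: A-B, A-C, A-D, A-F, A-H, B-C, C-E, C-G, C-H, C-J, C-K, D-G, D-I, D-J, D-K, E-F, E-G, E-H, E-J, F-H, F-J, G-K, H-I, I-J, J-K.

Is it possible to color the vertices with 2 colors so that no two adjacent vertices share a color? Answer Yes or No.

A, F, H form a triangle, so at least 3 colors are needed.
So 2 colors are not enough.

No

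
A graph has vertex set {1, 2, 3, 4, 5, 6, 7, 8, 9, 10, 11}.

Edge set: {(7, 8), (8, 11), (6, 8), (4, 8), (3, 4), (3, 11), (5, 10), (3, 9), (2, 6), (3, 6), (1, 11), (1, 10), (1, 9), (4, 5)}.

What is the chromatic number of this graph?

7 and 8 are adjacent, so at least 2 colors are needed.
2 colors suffice: 1=a, 2=a, 3=a, 4=b, 5=a, 6=b, 7=b, 8=a, 9=b, 10=b, 11=b. Every edge joins two different colors.

2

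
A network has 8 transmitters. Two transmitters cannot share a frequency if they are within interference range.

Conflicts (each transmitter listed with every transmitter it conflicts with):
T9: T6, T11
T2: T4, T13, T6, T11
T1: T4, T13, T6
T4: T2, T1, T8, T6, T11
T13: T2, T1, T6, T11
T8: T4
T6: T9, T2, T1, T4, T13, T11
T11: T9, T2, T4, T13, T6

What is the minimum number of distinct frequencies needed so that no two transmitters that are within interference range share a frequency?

T2, T13, T6, T11 all conflict with each other, so at least 4 frequencies are needed.
Using 4 frequencies: T9=3, T2=4, T1=2, T4=3, T13=3, T8=1, T6=1, T11=2. Each listed conflict is separated.

4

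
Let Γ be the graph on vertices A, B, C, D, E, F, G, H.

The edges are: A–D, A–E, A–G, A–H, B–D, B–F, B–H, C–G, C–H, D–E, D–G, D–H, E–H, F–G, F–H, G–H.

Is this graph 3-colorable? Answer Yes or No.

No

A, D, G, H are pairwise adjacent (a clique of size 4), so at least 4 colors are needed.
So 3 colors are not enough.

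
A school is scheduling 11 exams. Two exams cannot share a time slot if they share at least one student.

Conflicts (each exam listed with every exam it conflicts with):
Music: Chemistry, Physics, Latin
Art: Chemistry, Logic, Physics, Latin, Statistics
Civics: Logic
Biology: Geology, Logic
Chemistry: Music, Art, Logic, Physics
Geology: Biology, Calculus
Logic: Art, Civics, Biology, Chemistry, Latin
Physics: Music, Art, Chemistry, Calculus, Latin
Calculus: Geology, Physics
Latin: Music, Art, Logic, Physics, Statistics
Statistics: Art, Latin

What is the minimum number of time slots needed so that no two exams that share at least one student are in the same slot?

3

Art, Logic, Latin all conflict with each other, so at least 3 time slots are needed.
3 time slots suffice: time slot 1 → {Geology, Logic, Physics, Statistics}; time slot 2 → {Music, Art, Civics, Biology, Calculus}; time slot 3 → {Chemistry, Latin}. Each listed conflict is separated.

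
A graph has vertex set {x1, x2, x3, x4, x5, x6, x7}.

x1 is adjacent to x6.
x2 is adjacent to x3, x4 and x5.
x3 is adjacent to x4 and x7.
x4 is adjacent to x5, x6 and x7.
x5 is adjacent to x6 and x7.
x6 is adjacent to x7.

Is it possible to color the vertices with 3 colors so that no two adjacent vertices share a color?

x4, x5, x6, x7 are pairwise adjacent (a clique of size 4), so at least 4 colors are needed.
So 3 colors are not enough.

No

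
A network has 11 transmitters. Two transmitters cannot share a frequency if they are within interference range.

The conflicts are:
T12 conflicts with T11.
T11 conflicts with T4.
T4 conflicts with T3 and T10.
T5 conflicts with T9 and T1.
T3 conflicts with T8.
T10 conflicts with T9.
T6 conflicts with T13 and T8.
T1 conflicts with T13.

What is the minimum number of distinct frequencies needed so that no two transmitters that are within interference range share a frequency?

3

The cycle T5-T1-T13-T6-T8-T3-T4-T10-T9-T5 has odd length 9, so it cannot be 2-colored; at least 3 frequencies are needed.
3 frequencies suffice: T12=1, T11=2, T4=1, T5=3, T3=2, T10=2, T9=1, T6=2, T1=2, T13=1, T8=1. Each listed conflict is separated.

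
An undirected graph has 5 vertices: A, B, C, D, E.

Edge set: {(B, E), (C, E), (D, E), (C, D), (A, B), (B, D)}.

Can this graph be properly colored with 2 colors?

C, D, E form a triangle, so at least 3 colors are needed.
So 2 colors are not enough.

No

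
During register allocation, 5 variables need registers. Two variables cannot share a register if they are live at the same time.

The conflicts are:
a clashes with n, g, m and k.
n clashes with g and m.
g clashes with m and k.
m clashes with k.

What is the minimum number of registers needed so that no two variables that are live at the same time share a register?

a, g, m, k all conflict with each other, so at least 4 registers are needed.
4 registers suffice: register 1 → {g}; register 2 → {m}; register 3 → {a}; register 4 → {n, k}. No two conflicting variables share a register.

4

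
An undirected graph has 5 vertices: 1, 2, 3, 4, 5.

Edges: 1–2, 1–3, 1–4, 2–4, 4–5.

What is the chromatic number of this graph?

1, 2, 4 are pairwise adjacent, so at least 3 colors are needed.
3 colors suffice: color red → {1, 5}; color blue → {3, 4}; color green → {2}. Every edge joins two different colors.

3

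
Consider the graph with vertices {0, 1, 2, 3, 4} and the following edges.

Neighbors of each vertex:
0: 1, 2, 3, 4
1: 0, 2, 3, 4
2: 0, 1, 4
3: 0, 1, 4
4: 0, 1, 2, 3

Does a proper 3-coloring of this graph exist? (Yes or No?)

0, 1, 3, 4 form a clique, so at least 4 colors are needed.
So 3 colors are not enough.

No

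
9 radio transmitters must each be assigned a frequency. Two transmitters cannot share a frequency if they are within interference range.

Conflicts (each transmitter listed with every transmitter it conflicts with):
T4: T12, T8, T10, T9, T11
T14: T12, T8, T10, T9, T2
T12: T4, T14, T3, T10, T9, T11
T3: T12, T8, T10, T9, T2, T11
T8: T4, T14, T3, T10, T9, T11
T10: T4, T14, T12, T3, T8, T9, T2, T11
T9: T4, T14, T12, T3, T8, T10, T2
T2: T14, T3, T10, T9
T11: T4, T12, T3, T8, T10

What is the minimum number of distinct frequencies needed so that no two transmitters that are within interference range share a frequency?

T14, T8, T10, T9 all conflict with each other, so at least 4 frequencies are needed.
Using 4 frequencies: T4=4, T14=4, T12=3, T3=4, T8=3, T10=1, T9=2, T2=3, T11=2. No two conflicting transmitters share a frequency.

4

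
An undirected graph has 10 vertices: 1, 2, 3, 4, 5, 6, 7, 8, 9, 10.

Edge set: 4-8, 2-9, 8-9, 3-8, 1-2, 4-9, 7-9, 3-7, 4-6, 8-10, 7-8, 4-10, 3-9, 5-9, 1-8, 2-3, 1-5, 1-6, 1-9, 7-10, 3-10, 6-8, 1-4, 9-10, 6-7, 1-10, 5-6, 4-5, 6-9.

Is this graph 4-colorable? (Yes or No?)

No

1, 4, 5, 6, 9 form a clique, so at least 5 colors are needed.
So 4 colors are not enough.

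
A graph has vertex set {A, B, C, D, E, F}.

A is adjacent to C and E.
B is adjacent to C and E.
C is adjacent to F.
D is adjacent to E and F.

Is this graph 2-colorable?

The cycle A-E-D-F-C-A has odd length 5, so it cannot be 2-colored; at least 3 colors are needed.
So 2 colors are not enough.

No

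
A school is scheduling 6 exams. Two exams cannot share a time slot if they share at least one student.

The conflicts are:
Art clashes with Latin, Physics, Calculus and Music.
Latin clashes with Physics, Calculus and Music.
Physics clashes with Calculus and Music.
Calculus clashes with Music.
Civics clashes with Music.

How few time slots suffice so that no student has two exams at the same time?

Art, Latin, Physics, Calculus, Music are mutually in conflict, so at least 5 time slots are needed.
5 time slots suffice: time slot 1 → {Music}; time slot 2 → {Latin, Civics}; time slot 3 → {Physics}; time slot 4 → {Calculus}; time slot 5 → {Art}. Each listed conflict is separated.

5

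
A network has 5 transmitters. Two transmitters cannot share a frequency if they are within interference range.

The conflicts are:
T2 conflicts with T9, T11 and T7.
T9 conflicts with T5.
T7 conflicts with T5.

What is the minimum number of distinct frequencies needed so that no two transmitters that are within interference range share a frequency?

2

T2 and T9 conflict, so at least 2 frequencies are needed.
2 frequencies suffice: frequency 1 → {T2, T5}; frequency 2 → {T9, T11, T7}. No two conflicting transmitters share a frequency.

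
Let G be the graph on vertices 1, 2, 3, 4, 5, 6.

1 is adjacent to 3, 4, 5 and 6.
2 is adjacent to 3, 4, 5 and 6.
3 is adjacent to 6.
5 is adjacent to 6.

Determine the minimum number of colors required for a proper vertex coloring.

2, 3, 6 are mutually adjacent, so at least 3 colors are needed.
3 colors suffice: color a → {4, 6}; color b → {1, 2}; color c → {3, 5}. Every edge joins two different colors.

3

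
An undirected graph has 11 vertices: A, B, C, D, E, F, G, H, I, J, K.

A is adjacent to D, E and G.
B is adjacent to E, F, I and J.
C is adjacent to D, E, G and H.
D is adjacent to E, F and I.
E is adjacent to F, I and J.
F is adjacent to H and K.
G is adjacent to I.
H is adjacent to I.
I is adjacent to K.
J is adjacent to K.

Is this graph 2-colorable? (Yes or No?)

No

C, D, E form a triangle, so at least 3 colors are needed.
So 2 colors are not enough.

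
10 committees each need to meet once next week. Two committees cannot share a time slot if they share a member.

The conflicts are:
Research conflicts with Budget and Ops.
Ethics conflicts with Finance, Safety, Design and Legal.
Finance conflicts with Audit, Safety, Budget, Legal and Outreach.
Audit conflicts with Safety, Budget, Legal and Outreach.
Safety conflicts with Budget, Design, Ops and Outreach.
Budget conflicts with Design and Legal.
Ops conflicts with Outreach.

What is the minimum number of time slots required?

4

Finance, Audit, Budget, Legal are mutually in conflict, so at least 4 time slots are needed.
4 time slots suffice: Research=1, Ethics=2, Finance=3, Audit=4, Safety=1, Budget=2, Design=3, Ops=3, Legal=1, Outreach=2. Every pair that conflicts lands in different time slots.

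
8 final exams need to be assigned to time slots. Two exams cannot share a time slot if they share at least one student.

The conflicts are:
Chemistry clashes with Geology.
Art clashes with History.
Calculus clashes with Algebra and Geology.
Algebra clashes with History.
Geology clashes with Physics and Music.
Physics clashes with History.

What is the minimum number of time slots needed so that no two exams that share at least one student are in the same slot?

The cycle History-Physics-Geology-Calculus-Algebra-History has odd length 5, so it cannot be 2-colored; at least 3 time slots are needed.
3 time slots suffice: time slot 1 → {Geology, History}; time slot 2 → {Chemistry, Art, Calculus, Physics, Music}; time slot 3 → {Algebra}. No two conflicting exams share a time slot.

3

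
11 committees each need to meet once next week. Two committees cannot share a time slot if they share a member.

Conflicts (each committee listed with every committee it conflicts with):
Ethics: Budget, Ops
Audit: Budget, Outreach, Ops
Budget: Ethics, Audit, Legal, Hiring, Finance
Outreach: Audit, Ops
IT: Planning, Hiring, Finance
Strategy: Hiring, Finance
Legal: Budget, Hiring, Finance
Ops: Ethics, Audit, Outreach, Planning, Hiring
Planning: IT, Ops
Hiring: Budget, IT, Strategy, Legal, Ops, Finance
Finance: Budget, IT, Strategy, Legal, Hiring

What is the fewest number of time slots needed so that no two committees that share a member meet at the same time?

4

Budget, Legal, Hiring, Finance are mutually in conflict, so at least 4 time slots are needed.
4 time slots suffice: Ethics=1, Audit=1, Budget=3, Outreach=3, IT=3, Strategy=3, Legal=4, Ops=2, Planning=1, Hiring=1, Finance=2. No two conflicting committees share a time slot.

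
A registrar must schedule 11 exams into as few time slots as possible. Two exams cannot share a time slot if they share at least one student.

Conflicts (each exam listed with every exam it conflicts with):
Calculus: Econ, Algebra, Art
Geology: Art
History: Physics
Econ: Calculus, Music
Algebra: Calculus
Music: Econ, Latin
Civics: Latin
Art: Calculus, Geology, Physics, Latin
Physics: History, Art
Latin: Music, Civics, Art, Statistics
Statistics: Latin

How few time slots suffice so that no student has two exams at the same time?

3

The cycle Music-Latin-Art-Calculus-Econ-Music has odd length 5, so it cannot be 2-colored; at least 3 time slots are needed.
3 time slots suffice: time slot 1 → {Calculus, Geology, Physics, Latin}; time slot 2 → {History, Algebra, Music, Civics, Art, Statistics}; time slot 3 → {Econ}. No two conflicting exams share a time slot.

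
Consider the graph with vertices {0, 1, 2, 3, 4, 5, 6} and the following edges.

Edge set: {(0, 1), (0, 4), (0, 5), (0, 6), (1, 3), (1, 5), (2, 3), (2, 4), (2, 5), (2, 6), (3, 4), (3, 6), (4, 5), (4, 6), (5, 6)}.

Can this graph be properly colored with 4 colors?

Yes

The chromatic number is 4. 2, 4, 5, 6 are pairwise adjacent (a clique of size 4), so at least 4 colors are needed.
A valid assignment using 4 colors: 0=d, 1=b, 2=d, 3=a, 4=c, 5=a, 6=b.
That is already a proper 4-coloring.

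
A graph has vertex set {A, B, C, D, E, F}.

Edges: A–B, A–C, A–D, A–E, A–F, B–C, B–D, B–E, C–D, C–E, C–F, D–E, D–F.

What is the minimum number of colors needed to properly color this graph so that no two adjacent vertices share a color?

5

A, B, C, D, E are pairwise adjacent (a clique of size 5), so at least 5 colors are needed.
5 colors suffice: color red → {A}; color blue → {D}; color green → {C}; color yellow → {B, F}; color purple → {E}. Each edge has distinct colors on its endpoints.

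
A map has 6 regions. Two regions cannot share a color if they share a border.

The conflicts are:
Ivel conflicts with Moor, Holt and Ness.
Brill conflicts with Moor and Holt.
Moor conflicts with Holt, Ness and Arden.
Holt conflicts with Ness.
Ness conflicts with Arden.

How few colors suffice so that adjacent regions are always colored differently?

Ivel, Moor, Holt, Ness are mutually in conflict, so at least 4 colors are needed.
4 colors suffice: color 1 → {Moor}; color 2 → {Holt, Arden}; color 3 → {Brill, Ness}; color 4 → {Ivel}. Each listed conflict is separated.

4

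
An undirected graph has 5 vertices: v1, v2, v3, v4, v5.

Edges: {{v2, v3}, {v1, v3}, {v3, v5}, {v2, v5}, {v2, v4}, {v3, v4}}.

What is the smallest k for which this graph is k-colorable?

v2, v3, v4 are mutually adjacent, so at least 3 colors are needed.
3 colors suffice: color 1 → {v3}; color 2 → {v1, v2}; color 3 → {v4, v5}. Each edge has distinct colors on its endpoints.

3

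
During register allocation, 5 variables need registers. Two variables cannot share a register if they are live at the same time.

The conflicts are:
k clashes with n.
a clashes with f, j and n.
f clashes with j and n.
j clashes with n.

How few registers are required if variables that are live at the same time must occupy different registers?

4

a, f, j, n pairwise conflict, so at least 4 registers are needed.
4 registers suffice: register 1 → {n}; register 2 → {k, a}; register 3 → {f}; register 4 → {j}. Each listed conflict is separated.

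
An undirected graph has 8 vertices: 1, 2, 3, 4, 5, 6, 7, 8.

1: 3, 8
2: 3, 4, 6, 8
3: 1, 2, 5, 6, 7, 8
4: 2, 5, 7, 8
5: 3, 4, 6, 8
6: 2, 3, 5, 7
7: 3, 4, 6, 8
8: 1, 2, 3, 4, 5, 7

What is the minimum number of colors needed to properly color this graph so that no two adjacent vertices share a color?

4, 7, 8 are pairwise adjacent, so at least 3 colors are needed.
3 colors suffice: 1=c, 2=c, 3=a, 4=a, 5=c, 6=b, 7=c, 8=b. No two adjacent vertices share a color.

3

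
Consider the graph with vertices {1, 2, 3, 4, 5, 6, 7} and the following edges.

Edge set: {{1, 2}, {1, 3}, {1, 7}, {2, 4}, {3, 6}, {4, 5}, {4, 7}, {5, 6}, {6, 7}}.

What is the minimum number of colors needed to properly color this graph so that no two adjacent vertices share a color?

2

3 and 6 are adjacent, so at least 2 colors are needed.
2 colors suffice: color red → {2, 3, 5, 7}; color blue → {1, 4, 6}. No two adjacent vertices share a color.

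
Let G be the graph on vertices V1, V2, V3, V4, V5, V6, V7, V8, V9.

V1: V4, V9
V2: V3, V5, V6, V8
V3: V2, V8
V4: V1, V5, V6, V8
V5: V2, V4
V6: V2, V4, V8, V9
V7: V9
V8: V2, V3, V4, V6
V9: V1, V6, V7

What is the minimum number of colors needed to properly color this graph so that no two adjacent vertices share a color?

3

V2, V6, V8 are mutually adjacent, so at least 3 colors are needed.
A valid assignment using 3 colors: V1=2, V2=1, V3=2, V4=1, V5=2, V6=2, V7=2, V8=3, V9=1. Each edge has distinct colors on its endpoints.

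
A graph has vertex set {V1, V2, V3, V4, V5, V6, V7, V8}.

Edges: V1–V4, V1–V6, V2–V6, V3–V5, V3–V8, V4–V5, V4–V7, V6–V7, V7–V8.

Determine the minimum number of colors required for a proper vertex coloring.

3

The cycle V4-V5-V3-V8-V7-V4 has odd length 5, so it cannot be 2-colored; at least 3 colors are needed.
3 colors suffice: color 1 → {V1, V2, V3, V7}; color 2 → {V4, V6, V8}; color 3 → {V5}. Every edge joins two different colors.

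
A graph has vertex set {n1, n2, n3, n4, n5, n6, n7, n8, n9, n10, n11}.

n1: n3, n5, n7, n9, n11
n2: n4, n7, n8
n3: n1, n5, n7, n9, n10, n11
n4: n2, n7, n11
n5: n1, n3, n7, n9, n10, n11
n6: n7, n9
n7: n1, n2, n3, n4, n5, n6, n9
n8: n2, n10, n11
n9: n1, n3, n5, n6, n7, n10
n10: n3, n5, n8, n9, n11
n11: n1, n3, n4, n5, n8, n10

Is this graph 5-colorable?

The chromatic number is 5. n1, n3, n5, n7, n9 are mutually adjacent (a clique of size 5), so at least 5 colors are needed.
5 colors suffice: n1=5, n2=3, n3=2, n4=2, n5=4, n6=2, n7=1, n8=2, n9=3, n10=5, n11=1.
That is already a proper 5-coloring.

Yes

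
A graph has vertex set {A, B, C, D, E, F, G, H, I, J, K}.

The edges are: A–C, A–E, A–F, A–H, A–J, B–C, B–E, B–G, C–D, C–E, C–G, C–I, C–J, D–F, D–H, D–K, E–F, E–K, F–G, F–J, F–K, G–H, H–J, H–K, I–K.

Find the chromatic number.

3

B, C, E are pairwise adjacent, so at least 3 colors are needed.
A valid assignment using 3 colors: A=3, B=3, C=1, D=2, E=2, F=1, G=2, H=1, I=2, J=2, K=3. No two adjacent vertices share a color.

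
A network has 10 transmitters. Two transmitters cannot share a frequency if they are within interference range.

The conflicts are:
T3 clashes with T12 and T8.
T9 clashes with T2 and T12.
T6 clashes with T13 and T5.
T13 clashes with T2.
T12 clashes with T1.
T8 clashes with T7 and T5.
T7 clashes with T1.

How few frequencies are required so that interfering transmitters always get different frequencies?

3

The cycle T7-T8-T3-T12-T1-T7 has odd length 5, so it cannot be 2-colored; at least 3 frequencies are needed.
A valid assignment using 3 frequencies: T3=2, T9=2, T6=1, T13=2, T2=1, T12=1, T8=1, T7=3, T5=2, T1=2. Every pair that conflicts lands in different frequencies.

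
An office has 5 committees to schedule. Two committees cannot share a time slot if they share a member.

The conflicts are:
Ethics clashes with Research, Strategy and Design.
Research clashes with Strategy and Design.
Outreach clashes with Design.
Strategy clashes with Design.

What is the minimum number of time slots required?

4

Ethics, Research, Strategy, Design pairwise conflict, so at least 4 time slots are needed.
A valid assignment using 4 time slots: Ethics=4, Research=2, Outreach=2, Strategy=3, Design=1. Each listed conflict is separated.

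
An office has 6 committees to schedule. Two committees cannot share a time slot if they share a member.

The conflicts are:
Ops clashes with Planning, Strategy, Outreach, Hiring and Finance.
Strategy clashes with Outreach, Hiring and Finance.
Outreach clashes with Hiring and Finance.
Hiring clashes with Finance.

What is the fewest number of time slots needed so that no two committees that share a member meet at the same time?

Ops, Strategy, Outreach, Hiring, Finance all conflict with each other, so at least 5 time slots are needed.
A valid assignment using 5 time slots: Ops=1, Planning=2, Strategy=3, Outreach=4, Hiring=2, Finance=5. No two conflicting committees share a time slot.

5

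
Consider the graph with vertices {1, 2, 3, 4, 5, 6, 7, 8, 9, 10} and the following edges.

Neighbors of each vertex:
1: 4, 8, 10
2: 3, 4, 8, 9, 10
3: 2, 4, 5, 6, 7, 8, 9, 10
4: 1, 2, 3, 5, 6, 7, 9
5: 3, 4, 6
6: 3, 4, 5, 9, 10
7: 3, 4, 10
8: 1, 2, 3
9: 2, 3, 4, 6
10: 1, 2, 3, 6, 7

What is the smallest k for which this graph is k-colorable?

4

2, 3, 4, 9 are mutually adjacent (a clique of size 4), so at least 4 colors are needed.
4 colors suffice: color a → {1, 3}; color b → {4, 8, 10}; color c → {2, 6, 7}; color d → {5, 9}. No two adjacent vertices share a color.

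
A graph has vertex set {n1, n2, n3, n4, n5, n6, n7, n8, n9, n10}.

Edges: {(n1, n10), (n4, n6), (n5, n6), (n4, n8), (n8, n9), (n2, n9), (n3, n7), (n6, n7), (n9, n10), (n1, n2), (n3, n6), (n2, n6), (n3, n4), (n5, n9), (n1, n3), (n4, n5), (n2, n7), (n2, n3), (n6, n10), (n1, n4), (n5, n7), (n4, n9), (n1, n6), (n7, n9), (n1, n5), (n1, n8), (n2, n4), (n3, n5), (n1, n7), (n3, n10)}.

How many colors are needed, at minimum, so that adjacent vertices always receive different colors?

5

n1, n2, n3, n4, n6 form a clique, so at least 5 colors are needed.
5 colors suffice: color 1 → {n1, n9}; color 2 → {n4, n7, n10}; color 3 → {n6, n8}; color 4 → {n3}; color 5 → {n2, n5}. Each edge has distinct colors on its endpoints.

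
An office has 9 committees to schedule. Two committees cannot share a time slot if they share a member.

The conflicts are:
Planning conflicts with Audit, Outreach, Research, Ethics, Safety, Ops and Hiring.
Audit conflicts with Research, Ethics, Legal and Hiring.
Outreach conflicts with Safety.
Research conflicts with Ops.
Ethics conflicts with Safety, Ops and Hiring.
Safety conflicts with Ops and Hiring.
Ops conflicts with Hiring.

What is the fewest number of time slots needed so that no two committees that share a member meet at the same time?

5

Planning, Ethics, Safety, Ops, Hiring all conflict with each other, so at least 5 time slots are needed.
5 time slots suffice: time slot 1 → {Planning, Legal}; time slot 2 → {Audit, Safety}; time slot 3 → {Outreach, Research, Ethics}; time slot 4 → {Ops}; time slot 5 → {Hiring}. Every pair that conflicts lands in different time slots.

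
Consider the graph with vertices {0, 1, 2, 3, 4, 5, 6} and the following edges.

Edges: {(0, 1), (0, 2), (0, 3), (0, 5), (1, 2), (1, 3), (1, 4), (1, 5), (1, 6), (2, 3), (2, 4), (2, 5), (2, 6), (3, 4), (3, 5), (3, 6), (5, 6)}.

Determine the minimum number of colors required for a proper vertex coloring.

5

1, 2, 3, 5, 6 are pairwise adjacent (a clique of size 5), so at least 5 colors are needed.
5 colors suffice: color red → {2}; color blue → {1}; color green → {3}; color yellow → {4, 5}; color purple → {0, 6}. Each edge has distinct colors on its endpoints.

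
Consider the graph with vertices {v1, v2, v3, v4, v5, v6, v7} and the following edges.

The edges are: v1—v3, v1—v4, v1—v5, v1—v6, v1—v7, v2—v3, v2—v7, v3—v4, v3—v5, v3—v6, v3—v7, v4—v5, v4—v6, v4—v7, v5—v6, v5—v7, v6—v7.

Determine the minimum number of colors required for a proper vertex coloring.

v1, v3, v4, v5, v6, v7 are pairwise adjacent (a clique of size 6), so at least 6 colors are needed.
6 colors suffice: color 1 → {v7}; color 2 → {v3}; color 3 → {v2, v4}; color 4 → {v1}; color 5 → {v5}; color 6 → {v6}. Every edge joins two different colors.

6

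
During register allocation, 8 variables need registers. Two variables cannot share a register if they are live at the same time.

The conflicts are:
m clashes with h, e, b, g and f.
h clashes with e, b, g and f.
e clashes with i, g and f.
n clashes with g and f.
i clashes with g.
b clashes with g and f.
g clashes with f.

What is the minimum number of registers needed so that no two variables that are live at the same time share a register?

m, h, e, g, f are mutually in conflict, so at least 5 registers are needed.
5 registers suffice: register 1 → {g}; register 2 → {i, f}; register 3 → {e, n, b}; register 4 → {m}; register 5 → {h}. Each listed conflict is separated.

5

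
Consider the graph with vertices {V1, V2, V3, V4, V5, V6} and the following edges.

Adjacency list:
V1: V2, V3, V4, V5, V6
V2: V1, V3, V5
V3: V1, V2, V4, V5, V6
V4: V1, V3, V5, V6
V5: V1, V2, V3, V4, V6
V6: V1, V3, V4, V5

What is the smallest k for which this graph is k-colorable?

5

V1, V3, V4, V5, V6 are mutually adjacent (a clique of size 5), so at least 5 colors are needed.
5 colors suffice: color red → {V3}; color blue → {V1}; color green → {V5}; color yellow → {V2, V6}; color purple → {V4}. No two adjacent vertices share a color.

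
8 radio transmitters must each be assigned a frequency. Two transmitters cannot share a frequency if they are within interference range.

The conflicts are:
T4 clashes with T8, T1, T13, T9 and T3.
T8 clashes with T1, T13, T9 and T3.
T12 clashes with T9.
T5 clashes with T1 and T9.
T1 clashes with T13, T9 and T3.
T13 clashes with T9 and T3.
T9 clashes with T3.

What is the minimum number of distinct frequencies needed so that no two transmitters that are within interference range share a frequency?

T4, T8, T1, T13, T9, T3 are mutually in conflict, so at least 6 frequencies are needed.
Using 6 frequencies: T4=6, T8=3, T12=2, T5=3, T1=2, T13=5, T9=1, T3=4. No two conflicting transmitters share a frequency.

6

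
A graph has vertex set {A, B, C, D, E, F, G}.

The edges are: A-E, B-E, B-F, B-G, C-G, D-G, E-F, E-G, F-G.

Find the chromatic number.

B, E, F, G form a clique, so at least 4 colors are needed.
4 colors suffice: color 1 → {A, G}; color 2 → {C, D, E}; color 3 → {B}; color 4 → {F}. No two adjacent vertices share a color.

4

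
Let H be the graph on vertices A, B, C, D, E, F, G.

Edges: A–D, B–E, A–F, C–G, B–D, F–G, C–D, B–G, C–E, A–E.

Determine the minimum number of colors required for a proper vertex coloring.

The cycle F-A-E-C-G-F has odd length 5, so it cannot be 2-colored; at least 3 colors are needed.
3 colors suffice: color red → {D, E, G}; color blue → {A, B, C}; color green → {F}. Every edge joins two different colors.

3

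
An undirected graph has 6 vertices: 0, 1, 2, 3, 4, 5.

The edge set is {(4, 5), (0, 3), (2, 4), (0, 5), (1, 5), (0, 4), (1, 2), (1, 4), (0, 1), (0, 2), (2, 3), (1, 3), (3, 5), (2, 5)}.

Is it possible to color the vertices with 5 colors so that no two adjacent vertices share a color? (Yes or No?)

Yes

The chromatic number is 5. 0, 1, 2, 3, 5 form a clique, so at least 5 colors are needed.
A valid assignment using 5 colors: 0=green, 1=yellow, 2=blue, 3=purple, 4=purple, 5=red.
That is already a proper 5-coloring.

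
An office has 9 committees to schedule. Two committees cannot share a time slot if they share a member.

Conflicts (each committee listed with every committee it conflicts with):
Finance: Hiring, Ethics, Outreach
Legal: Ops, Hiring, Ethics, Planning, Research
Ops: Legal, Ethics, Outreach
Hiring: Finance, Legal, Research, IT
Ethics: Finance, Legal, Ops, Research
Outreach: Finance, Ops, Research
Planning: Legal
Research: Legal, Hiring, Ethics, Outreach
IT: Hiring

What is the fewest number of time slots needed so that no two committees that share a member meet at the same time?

3

Legal, Hiring, Research pairwise conflict, so at least 3 time slots are needed.
A valid assignment using 3 time slots: Finance=1, Legal=1, Ops=3, Hiring=2, Ethics=2, Outreach=2, Planning=2, Research=3, IT=1. Every pair that conflicts lands in different time slots.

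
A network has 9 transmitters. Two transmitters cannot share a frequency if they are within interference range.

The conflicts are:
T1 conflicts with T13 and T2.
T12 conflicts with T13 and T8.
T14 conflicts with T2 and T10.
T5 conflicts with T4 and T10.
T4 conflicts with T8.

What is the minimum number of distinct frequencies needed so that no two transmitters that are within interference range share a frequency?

The cycle T4-T8-T12-T13-T1-T2-T14-T10-T5-T4 has odd length 9, so it cannot be 2-colored; at least 3 frequencies are needed.
3 frequencies suffice: frequency 1 → {T1, T14, T5, T8}; frequency 2 → {T12, T4, T2, T10}; frequency 3 → {T13}. Every pair that conflicts lands in different frequencies.

3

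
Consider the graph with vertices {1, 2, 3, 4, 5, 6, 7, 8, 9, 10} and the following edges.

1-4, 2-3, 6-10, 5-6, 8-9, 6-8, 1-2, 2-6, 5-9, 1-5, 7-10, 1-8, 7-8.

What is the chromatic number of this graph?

1 and 4 are adjacent, so at least 2 colors are needed.
2 colors suffice: 1=red, 2=blue, 3=red, 4=blue, 5=blue, 6=red, 7=red, 8=blue, 9=red, 10=blue. Every edge joins two different colors.

2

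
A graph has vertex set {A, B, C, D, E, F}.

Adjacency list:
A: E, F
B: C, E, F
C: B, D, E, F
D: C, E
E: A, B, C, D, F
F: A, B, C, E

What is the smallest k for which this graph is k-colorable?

B, C, E, F are mutually adjacent (a clique of size 4), so at least 4 colors are needed.
A valid assignment using 4 colors: A=3, B=4, C=3, D=2, E=1, F=2. No two adjacent vertices share a color.

4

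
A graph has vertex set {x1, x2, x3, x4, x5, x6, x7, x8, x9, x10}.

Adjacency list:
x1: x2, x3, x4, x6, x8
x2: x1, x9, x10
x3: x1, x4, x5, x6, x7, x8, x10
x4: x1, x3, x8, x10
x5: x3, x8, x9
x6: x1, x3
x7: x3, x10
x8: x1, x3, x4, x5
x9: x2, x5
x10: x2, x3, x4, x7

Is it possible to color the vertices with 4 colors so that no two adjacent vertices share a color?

Yes

The chromatic number is 4. x1, x3, x4, x8 are mutually adjacent (a clique of size 4), so at least 4 colors are needed.
One proper 4-coloring: x1=2, x2=1, x3=1, x4=3, x5=2, x6=3, x7=3, x8=4, x9=3, x10=2.
That is already a proper 4-coloring.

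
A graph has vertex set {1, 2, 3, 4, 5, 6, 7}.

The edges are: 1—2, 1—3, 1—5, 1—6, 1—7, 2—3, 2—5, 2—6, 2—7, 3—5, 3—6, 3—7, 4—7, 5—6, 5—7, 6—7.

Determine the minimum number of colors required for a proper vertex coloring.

1, 2, 3, 5, 6, 7 are mutually adjacent (a clique of size 6), so at least 6 colors are needed.
One proper 6-coloring: 1=orange, 2=yellow, 3=purple, 4=blue, 5=blue, 6=green, 7=red. Each edge has distinct colors on its endpoints.

6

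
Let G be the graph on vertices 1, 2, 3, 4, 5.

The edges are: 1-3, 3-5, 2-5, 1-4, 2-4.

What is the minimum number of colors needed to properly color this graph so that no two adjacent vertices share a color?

3

The cycle 2-5-3-1-4-2 has odd length 5, so it cannot be 2-colored; at least 3 colors are needed.
3 colors suffice: color a → {3, 4}; color b → {1, 5}; color c → {2}. No two adjacent vertices share a color.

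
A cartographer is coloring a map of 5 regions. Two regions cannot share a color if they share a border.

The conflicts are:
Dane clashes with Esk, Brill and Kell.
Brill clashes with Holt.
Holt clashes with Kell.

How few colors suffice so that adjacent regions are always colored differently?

2

Brill and Holt conflict, so at least 2 colors are needed.
A valid assignment using 2 colors: Dane=1, Esk=2, Brill=2, Holt=1, Kell=2. Every pair that conflicts lands in different colors.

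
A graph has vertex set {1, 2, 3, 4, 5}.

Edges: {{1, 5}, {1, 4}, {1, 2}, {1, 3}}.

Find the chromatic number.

2

1 and 4 are adjacent, so at least 2 colors are needed.
2 colors suffice: color red → {1}; color blue → {2, 3, 4, 5}. Each edge has distinct colors on its endpoints.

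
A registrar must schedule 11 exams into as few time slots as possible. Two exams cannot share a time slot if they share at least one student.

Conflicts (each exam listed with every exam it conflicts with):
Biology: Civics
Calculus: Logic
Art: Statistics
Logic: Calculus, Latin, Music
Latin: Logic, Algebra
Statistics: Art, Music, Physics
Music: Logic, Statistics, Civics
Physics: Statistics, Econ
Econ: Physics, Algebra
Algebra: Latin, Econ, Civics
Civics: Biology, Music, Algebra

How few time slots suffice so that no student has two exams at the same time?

The cycle Civics-Algebra-Latin-Logic-Music-Civics has odd length 5, so it cannot be 2-colored; at least 3 time slots are needed.
Using 3 time slots: Biology=1, Calculus=1, Art=1, Logic=2, Latin=3, Statistics=2, Music=1, Physics=1, Econ=2, Algebra=1, Civics=2. Every pair that conflicts lands in different time slots.

3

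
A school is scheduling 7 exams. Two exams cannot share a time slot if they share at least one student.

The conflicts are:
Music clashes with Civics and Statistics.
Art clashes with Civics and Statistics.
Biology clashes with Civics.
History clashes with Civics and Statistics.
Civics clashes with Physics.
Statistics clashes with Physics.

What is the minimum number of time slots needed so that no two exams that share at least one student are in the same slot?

2

Art and Statistics conflict, so at least 2 time slots are needed.
2 time slots suffice: time slot 1 → {Civics, Statistics}; time slot 2 → {Music, Art, Biology, History, Physics}. No two conflicting exams share a time slot.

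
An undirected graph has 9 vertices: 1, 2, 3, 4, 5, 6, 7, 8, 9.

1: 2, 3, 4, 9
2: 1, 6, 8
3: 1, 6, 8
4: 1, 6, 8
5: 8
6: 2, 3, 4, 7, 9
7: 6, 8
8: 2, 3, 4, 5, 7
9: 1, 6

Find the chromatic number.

6 and 9 are adjacent, so at least 2 colors are needed.
One proper 2-coloring: 1=a, 2=b, 3=b, 4=b, 5=b, 6=a, 7=b, 8=a, 9=b. Every edge joins two different colors.

2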